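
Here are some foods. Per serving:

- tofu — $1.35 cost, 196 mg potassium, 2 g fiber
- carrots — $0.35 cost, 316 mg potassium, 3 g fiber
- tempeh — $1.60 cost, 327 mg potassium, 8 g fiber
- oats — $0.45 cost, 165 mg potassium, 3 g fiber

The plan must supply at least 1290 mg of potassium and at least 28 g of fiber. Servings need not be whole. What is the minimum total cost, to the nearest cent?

For a min-cost LP with two ≥-constraints, a basic feasible solution has at most two positive variables.
tofu only: max(1290/196, 28/2) = 14 servings → $18.90.
carrots only: max(1290/316, 28/3) = 9.333 servings → $3.27.
tempeh only: max(1290/327, 28/8) = 3.945 servings → $6.31.
oats only: max(1290/165, 28/3) = 9.333 servings → $4.20.
tofu + carrots: intersection lies outside the first quadrant.
tofu + tempeh with both tight: 1.274 servings and 3.182 servings → $6.81.
tofu + oats with both targets exact would need a negative amount; discard.
carrots + tempeh with both tight: 0.7524 servings and 3.218 servings → $5.41.
carrots + oats with both targets exact would need a negative amount; discard.
tempeh + oats with both tight: 2.212 servings and 3.434 servings → $5.08.
So the least-cost plan costs $3.27.

$3.27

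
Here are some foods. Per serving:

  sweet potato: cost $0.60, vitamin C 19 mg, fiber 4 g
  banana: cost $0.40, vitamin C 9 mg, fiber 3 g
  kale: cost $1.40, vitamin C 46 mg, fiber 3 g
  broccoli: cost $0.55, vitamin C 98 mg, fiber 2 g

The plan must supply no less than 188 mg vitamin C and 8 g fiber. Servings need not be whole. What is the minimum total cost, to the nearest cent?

A basic optimal solution has at most two foods positive. Try each food alone and each pair with both targets met exactly.
sweet potato only: max(188/19, 8/4) = 9.895 servings → $5.94.
banana only: max(188/9, 8/3) = 20.89 servings → $8.36.
kale only: max(188/46, 8/3) = 4.087 servings → $5.72.
broccoli only: max(188/98, 8/2) = 4 servings → $2.20.
sweet potato + banana: intersection lies outside the first quadrant.
sweet potato + kale: intersection lies outside the first quadrant.
sweet potato + broccoli with both tight: 1.153 servings and 1.695 servings → $1.62.
banana + kale: the both-tight solution has a negative serving — not a feasible corner.
banana + broccoli with both tight: 1.478 servings and 1.783 servings → $1.57.
kale + broccoli with both tight: 2.02 servings and 0.9703 servings → $3.36.
The minimum over all feasible corners is $1.57.

$1.57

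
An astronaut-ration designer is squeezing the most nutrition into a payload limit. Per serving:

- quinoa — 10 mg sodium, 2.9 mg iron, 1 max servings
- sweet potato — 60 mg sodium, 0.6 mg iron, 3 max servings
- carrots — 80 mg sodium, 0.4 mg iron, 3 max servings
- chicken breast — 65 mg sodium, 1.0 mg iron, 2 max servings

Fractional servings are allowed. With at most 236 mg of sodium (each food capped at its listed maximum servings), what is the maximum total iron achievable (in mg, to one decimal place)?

Iron per mg sodium: quinoa 0.29, chicken breast 0.01538, sweet potato 0.01, carrots 0.005.
Take 1 serving of quinoa: uses 10 mg sodium, +2.9 mg iron (running total 2.9 mg).
Take 2 servings of chicken breast: uses 130 mg sodium, +2.0 mg iron (running total 4.9 mg).
Take 1.6 servings of sweet potato: uses 96 mg sodium, +1.0 mg iron (running total 5.9 mg).
Greedy by best ratio exhausts the sodium allowance optimally: 5.9 mg.

5.9 mg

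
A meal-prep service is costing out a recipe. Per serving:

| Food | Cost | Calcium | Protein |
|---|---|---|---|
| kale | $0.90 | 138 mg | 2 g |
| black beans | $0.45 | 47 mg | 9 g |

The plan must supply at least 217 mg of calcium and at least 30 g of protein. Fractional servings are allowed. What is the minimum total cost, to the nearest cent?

$1.88

Two binding constraints pin down two serving amounts, so the optimal mix uses at most two foods. The candidates are each food alone (scaled to the tighter of calcium/protein) and each pair with both constraints tight.
kale only: max(217/138, 30/2) = 15 servings → $13.50.
black beans only: max(217/47, 30/9) = 4.617 servings → $2.08.
kale + black beans with both tight: 0.473 servings and 3.228 servings → $1.88.
Cheapest feasible corner: $1.88.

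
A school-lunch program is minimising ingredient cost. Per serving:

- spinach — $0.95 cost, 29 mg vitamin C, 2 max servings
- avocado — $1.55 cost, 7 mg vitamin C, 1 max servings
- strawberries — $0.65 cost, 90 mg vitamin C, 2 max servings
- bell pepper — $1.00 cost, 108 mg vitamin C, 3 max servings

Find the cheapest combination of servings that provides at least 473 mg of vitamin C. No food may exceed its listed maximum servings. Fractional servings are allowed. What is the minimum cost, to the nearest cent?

Cost per mg of vitamin C: strawberries $0.0072, bell pepper $0.0093, spinach $0.0328, avocado $0.2214.
Take 2 servings of strawberries: +180.0 mg vitamin C for $1.30 (total $1.30, still need 293.0 mg).
Take 2.713 servings of bell pepper: +293.0 mg vitamin C for $2.71 (total $4.01, still need 0.0 mg).
Filling from the cheapest source first is optimal under one linear minimum: $4.01.

$4.01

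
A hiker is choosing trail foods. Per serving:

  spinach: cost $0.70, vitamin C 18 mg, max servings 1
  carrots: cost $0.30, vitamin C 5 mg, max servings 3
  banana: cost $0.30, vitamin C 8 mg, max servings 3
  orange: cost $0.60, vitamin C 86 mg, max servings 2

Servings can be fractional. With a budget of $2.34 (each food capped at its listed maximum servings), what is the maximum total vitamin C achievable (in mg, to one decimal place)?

Vitamin C per dollar: orange 143.3, banana 26.67, spinach 25.71, carrots 16.67.
Take 2 servings of orange: spends $1.20, +172.0 mg vitamin C (running total 172.0 mg).
Take 3 servings of banana: spends $0.90, +24.0 mg vitamin C (running total 196.0 mg).
Take 0.3429 servings of spinach: spends $0.24, +6.2 mg vitamin C (running total 202.2 mg).
Filling greedily by vitamin C-per-dollar is optimal for one linear limit, giving 202.2 mg.

202.2 mg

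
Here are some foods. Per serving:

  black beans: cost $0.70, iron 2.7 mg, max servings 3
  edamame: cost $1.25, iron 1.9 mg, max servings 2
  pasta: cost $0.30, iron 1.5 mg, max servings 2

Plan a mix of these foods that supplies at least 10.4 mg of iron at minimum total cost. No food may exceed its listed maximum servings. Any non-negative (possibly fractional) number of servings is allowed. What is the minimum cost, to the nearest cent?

$2.52

Cost per mg of iron: pasta $0.2000, black beans $0.2593, edamame $0.6579.
Take 2 servings of pasta: +3.0 mg iron for $0.60 (total $0.60, still need 7.4 mg).
Take 2.741 servings of black beans: +7.4 mg iron for $1.92 (total $2.52, still need 0.0 mg).
Filling from the cheapest source first is optimal under one linear minimum: $2.52.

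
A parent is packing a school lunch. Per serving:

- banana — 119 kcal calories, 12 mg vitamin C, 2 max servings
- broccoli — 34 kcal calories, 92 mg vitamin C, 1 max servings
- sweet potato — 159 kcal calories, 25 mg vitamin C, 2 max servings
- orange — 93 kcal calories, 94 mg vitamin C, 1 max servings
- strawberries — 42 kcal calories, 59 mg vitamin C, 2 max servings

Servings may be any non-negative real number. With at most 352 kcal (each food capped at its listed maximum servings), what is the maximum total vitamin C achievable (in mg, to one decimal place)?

326.2 mg

Vitamin C per kcal: broccoli 2.706, strawberries 1.405, orange 1.011, sweet potato 0.1572, banana 0.1008.
Take 1 serving of broccoli: uses 34 kcal, +92.0 mg vitamin C (running total 92.0 mg).
Take 2 servings of strawberries: uses 84 kcal, +118.0 mg vitamin C (running total 210.0 mg).
Take 1 serving of orange: uses 93 kcal, +94.0 mg vitamin C (running total 304.0 mg).
Take 0.8868 servings of sweet potato: uses 141 kcal, +22.2 mg vitamin C (running total 326.2 mg).
Greedy by best ratio exhausts the calories allowance optimally: 326.2 mg.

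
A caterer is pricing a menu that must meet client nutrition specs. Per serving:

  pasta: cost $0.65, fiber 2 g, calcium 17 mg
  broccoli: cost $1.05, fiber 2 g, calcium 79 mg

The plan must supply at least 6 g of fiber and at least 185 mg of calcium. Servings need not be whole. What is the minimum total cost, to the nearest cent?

$2.81

An LP optimum is at a vertex; with two nutrient constraints at most two foods are used. Check each candidate.
pasta only: max(6/2, 185/17) = 10.88 servings → $7.07.
broccoli only: max(6/2, 185/79) = 3 servings → $3.15.
pasta + broccoli with both tight: 0.8387 servings and 2.161 servings → $2.81.
So the least-cost plan costs $2.81.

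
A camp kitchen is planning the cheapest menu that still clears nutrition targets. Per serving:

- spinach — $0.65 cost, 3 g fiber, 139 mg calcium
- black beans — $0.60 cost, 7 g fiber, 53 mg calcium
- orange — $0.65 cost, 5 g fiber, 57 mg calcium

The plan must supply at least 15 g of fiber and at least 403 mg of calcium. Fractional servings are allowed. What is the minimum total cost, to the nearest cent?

$2.26

For a min-cost LP with two ≥-constraints, a basic feasible solution has at most two positive variables.
spinach only: max(15/3, 403/139) = 5 servings → $3.25.
black beans only: max(15/7, 403/53) = 7.604 servings → $4.56.
orange only: max(15/5, 403/57) = 7.07 servings → $4.60.
spinach + black beans with both tight: 2.489 servings and 1.076 servings → $2.26.
spinach + orange with both tight: 2.214 servings and 1.672 servings → $2.53.
black beans + orange: intersection lies outside the first quadrant.
Cheapest feasible corner: $2.26.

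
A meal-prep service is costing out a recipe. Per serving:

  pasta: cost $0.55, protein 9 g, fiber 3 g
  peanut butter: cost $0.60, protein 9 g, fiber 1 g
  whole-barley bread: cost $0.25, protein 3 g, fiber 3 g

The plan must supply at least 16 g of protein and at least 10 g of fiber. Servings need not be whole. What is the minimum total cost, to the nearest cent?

$1.13

At the optimum either one food covers both requirements or two foods hit both targets exactly; no other combination can be cheaper.
pasta only: max(16/9, 10/3) = 3.333 servings → $1.83.
peanut butter only: max(16/9, 10/1) = 10 servings → $6.00.
whole-barley bread only: max(16/3, 10/3) = 5.333 servings → $1.33.
pasta + peanut butter: the both-tight solution has a negative serving — not a feasible corner.
pasta + whole-barley bread with both tight: 1 serving and 2.333 servings → $1.13.
peanut butter + whole-barley bread with both tight: 0.75 servings and 3.083 servings → $1.22.
The minimum over all feasible corners is $1.13.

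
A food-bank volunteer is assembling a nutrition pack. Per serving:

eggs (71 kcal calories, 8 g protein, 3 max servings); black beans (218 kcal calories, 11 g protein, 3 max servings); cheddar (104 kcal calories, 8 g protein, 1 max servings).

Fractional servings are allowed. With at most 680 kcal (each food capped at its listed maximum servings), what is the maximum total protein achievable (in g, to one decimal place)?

Protein per kcal: eggs 0.1127, cheddar 0.07692, black beans 0.05046.
Take 3 servings of eggs: uses 213 kcal, +24.0 g protein (running total 24.0 g).
Take 1 serving of cheddar: uses 104 kcal, +8.0 g protein (running total 32.0 g).
Take 1.665 servings of black beans: uses 363 kcal, +18.3 g protein (running total 50.3 g).
Greedy by best ratio exhausts the calories allowance optimally: 50.3 g.

50.3 g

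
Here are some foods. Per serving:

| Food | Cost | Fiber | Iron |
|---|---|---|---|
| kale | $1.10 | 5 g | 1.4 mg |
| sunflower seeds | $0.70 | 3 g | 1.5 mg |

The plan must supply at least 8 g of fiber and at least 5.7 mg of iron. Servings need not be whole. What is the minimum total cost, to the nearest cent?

$2.66

For a min-cost LP with two ≥-constraints, a basic feasible solution has at most two positive variables.
kale only: max(8/5, 5.7/1.4) = 4.071 servings → $4.48.
sunflower seeds only: max(8/3, 5.7/1.5) = 3.8 servings → $2.66.
kale + sunflower seeds: the both-tight solution has a negative serving — not a feasible corner.
Cheapest feasible corner: $2.66.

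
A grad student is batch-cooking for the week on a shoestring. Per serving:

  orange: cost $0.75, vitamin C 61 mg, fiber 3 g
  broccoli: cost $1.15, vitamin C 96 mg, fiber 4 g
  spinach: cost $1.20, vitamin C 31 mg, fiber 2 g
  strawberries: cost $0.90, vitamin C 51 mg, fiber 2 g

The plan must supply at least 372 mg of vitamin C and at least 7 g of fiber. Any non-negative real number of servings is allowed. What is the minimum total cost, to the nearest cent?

Compare the cost at each extreme point of the feasible region.
orange only: max(372/61, 7/3) = 6.098 servings → $4.57.
broccoli only: max(372/96, 7/4) = 3.875 servings → $4.46.
spinach only: max(372/31, 7/2) = 12 servings → $14.40.
strawberries only: max(372/51, 7/2) = 7.294 servings → $6.56.
orange + broccoli: the both-tight solution has a negative serving — not a feasible corner.
orange + spinach: the both-tight solution has a negative serving — not a feasible corner.
orange + strawberries with both targets exact would need a negative amount; discard.
broccoli + spinach: the both-tight solution has a negative serving — not a feasible corner.
broccoli + strawberries: intersection lies outside the first quadrant.
spinach + strawberries: the both-tight solution has a negative serving — not a feasible corner.
So the least-cost plan costs $4.46.

$4.46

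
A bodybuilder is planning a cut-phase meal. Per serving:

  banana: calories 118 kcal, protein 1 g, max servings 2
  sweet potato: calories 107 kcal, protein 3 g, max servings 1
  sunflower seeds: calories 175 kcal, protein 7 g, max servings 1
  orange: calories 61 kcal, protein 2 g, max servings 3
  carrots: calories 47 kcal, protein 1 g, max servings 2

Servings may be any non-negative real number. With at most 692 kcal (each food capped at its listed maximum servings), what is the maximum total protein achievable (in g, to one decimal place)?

Protein per kcal: sunflower seeds 0.04, orange 0.03279, sweet potato 0.02804, carrots 0.02128, banana 0.008475.
Take 1 serving of sunflower seeds: uses 175 kcal, +7.0 g protein (running total 7.0 g).
Take 3 servings of orange: uses 183 kcal, +6.0 g protein (running total 13.0 g).
Take 1 serving of sweet potato: uses 107 kcal, +3.0 g protein (running total 16.0 g).
Take 2 servings of carrots: uses 94 kcal, +2.0 g protein (running total 18.0 g).
Take 1.127 servings of banana: uses 133 kcal, +1.1 g protein (running total 19.1 g).
Filling greedily by protein-per-kcal is optimal for one linear limit, giving 19.1 g.

19.1 g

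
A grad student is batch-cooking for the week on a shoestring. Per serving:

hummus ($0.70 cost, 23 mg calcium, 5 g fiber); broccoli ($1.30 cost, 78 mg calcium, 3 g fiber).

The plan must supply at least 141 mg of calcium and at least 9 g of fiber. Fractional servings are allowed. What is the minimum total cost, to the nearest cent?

$2.63

This is a tiny linear program; its minimum lies at a vertex of the feasible set. List the vertices and price them.
hummus only: max(141/23, 9/5) = 6.13 servings → $4.29.
broccoli only: max(141/78, 9/3) = 3 servings → $3.90.
hummus + broccoli with both tight: 0.8692 servings and 1.551 servings → $2.63.
Cheapest feasible corner: $2.63.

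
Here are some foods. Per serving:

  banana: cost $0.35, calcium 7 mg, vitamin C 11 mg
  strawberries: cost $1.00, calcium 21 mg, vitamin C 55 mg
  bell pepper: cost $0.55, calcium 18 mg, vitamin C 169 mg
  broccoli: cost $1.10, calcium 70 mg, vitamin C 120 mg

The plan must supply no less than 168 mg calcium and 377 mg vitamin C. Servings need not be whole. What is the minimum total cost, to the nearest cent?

Check every corner: each single food scaled to meet both minima, and each pair solved so both constraints bind.
banana only: max(168/7, 377/11) = 34.27 servings → $12.00.
strawberries only: max(168/21, 377/55) = 8 servings → $8.00.
bell pepper only: max(168/18, 377/169) = 9.333 servings → $5.13.
broccoli only: max(168/70, 377/120) = 3.142 servings → $3.46.
banana + strawberries with both tight: 8.591 servings and 5.136 servings → $8.14.
banana + bell pepper with both tight: 21.94 servings and 0.803 servings → $8.12.
banana + broccoli: the both-tight solution has a negative serving — not a feasible corner.
strawberries + bell pepper: intersection lies outside the first quadrant.
strawberries + broccoli with both tight: 4.684 servings and 0.9947 servings → $5.78.
bell pepper + broccoli with both tight: 0.6443 servings and 2.234 servings → $2.81.
Cheapest feasible corner: $2.81.

$2.81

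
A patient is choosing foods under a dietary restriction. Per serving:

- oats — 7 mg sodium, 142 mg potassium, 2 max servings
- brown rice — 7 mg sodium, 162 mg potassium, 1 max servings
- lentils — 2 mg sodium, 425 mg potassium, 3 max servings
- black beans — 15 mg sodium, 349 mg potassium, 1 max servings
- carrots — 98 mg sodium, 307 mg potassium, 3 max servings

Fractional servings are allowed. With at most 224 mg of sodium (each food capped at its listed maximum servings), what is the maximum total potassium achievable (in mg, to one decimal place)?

2640.1 mg

Potassium per mg sodium: lentils 212.5, black beans 23.27, brown rice 23.14, oats 20.29, carrots 3.133.
Take 3 servings of lentils: uses 6 mg sodium, +1275.0 mg potassium (running total 1275.0 mg).
Take 1 serving of black beans: uses 15 mg sodium, +349.0 mg potassium (running total 1624.0 mg).
Take 1 serving of brown rice: uses 7 mg sodium, +162.0 mg potassium (running total 1786.0 mg).
Take 2 servings of oats: uses 14 mg sodium, +284.0 mg potassium (running total 2070.0 mg).
Take 1.857 servings of carrots: uses 182 mg sodium, +570.1 mg potassium (running total 2640.1 mg).
Greedy by best ratio exhausts the sodium allowance optimally: 2640.1 mg.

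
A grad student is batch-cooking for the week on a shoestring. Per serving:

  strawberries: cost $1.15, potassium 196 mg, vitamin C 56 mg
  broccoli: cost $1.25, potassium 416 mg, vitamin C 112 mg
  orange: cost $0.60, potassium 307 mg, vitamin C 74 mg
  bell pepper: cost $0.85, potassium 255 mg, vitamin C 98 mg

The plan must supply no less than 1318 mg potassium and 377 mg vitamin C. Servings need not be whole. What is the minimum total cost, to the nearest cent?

$3.06

strawberries only: max(1318/196, 377/56) = 6.732 servings → $7.74.
broccoli only: max(1318/416, 377/112) = 3.366 servings → $4.21.
orange only: max(1318/307, 377/74) = 5.095 servings → $3.06.
bell pepper only: max(1318/255, 377/98) = 5.169 servings → $4.39.
strawberries + broccoli: intersection lies outside the first quadrant.
strawberries + orange with both targets exact would need a negative amount; discard.
strawberries + bell pepper with both tight: 6.702 servings and 0.01705 servings → $7.72.
broccoli + orange: the both-tight solution has a negative serving — not a feasible corner.
broccoli + bell pepper with both tight: 2.706 servings and 0.7549 servings → $4.02.
orange + bell pepper with both tight: 2.945 servings and 1.623 servings → $3.15.
So the least-cost plan costs $3.06.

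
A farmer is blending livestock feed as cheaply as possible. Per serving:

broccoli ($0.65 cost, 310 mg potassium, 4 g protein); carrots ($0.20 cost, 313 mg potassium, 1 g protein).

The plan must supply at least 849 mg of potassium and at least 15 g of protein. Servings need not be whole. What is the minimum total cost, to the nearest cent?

An LP optimum is at a vertex; with two nutrient constraints at most two foods are used. Check each candidate.
broccoli only: max(849/310, 15/4) = 3.75 servings → $2.44.
carrots only: max(849/313, 15/1) = 15 servings → $3.00.
broccoli + carrots: the both-tight solution has a negative serving — not a feasible corner.
So the least-cost plan costs $2.44.

$2.44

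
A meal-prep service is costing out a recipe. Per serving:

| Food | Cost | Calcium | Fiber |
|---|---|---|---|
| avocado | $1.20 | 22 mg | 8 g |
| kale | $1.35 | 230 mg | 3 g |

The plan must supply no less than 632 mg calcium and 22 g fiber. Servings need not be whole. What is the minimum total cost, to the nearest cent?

An LP optimum is at a vertex; with two nutrient constraints at most two foods are used. Check each candidate.
avocado only: max(632/22, 22/8) = 28.73 servings → $34.47.
kale only: max(632/230, 22/3) = 7.333 servings → $9.90.
avocado + kale with both tight: 1.784 servings and 2.577 servings → $5.62.
Cheapest feasible corner: $5.62.

$5.62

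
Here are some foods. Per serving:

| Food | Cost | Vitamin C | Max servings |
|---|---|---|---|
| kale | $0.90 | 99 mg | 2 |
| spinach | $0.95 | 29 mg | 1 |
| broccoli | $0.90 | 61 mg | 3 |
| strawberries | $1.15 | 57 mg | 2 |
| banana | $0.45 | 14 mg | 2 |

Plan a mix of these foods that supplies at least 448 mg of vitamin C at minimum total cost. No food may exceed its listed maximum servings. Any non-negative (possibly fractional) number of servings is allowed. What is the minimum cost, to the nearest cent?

Cost per mg of vitamin C: kale $0.0091, broccoli $0.0148, strawberries $0.0202, banana $0.0321, spinach $0.0328.
Take 2 servings of kale: +198.0 mg vitamin C for $1.80 (total $1.80, still need 250.0 mg).
Take 3 servings of broccoli: +183.0 mg vitamin C for $2.70 (total $4.50, still need 67.0 mg).
Take 1.175 servings of strawberries: +67.0 mg vitamin C for $1.35 (total $5.85, still need 0.0 mg).
Greedy by cheapest-per-mg is optimal for a single linear constraint, so the minimum cost is $5.85.

$5.85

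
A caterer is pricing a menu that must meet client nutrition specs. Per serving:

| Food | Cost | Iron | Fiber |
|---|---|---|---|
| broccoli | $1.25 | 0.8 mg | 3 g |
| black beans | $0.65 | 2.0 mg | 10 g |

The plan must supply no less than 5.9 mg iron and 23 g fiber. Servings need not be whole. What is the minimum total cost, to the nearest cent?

$1.92

The cheapest plan sits at a corner of the feasible region — with two constraints it uses at most two foods.
broccoli only: max(5.9/0.8, 23/3) = 7.667 servings → $9.58.
black beans only: max(5.9/2.0, 23/10) = 2.95 servings → $1.92.
broccoli + black beans with both tight: 6.5 servings and 0.35 servings → $8.35.
The minimum over all feasible corners is $1.92.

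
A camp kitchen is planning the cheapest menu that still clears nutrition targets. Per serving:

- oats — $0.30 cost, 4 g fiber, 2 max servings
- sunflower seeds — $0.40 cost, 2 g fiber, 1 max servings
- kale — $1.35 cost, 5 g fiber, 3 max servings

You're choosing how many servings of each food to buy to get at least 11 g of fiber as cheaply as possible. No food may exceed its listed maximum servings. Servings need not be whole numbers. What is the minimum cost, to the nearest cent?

Cost per g of fiber: oats $0.0750, sunflower seeds $0.2000, kale $0.2700.
Take 2 servings of oats: +8.0 g fiber for $0.60 (total $0.60, still need 3.0 g).
Take 1 serving of sunflower seeds: +2.0 g fiber for $0.40 (total $1.00, still need 1.0 g).
Take 0.2 servings of kale: +1.0 g fiber for $0.27 (total $1.27, still need 0.0 g).
Greedy by cheapest-per-g is optimal for a single linear constraint, so the minimum cost is $1.27.

$1.27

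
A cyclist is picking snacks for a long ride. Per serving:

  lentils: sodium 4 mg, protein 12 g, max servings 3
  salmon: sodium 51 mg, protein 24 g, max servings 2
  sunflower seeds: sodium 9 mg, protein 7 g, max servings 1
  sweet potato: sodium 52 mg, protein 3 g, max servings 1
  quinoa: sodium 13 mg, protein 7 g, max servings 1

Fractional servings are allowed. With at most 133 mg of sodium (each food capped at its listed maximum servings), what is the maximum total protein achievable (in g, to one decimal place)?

Protein per mg sodium: lentils 3, sunflower seeds 0.7778, quinoa 0.5385, salmon 0.4706, sweet potato 0.05769.
Take 3 servings of lentils: uses 12 mg sodium, +36.0 g protein (running total 36.0 g).
Take 1 serving of sunflower seeds: uses 9 mg sodium, +7.0 g protein (running total 43.0 g).
Take 1 serving of quinoa: uses 13 mg sodium, +7.0 g protein (running total 50.0 g).
Take 1.941 servings of salmon: uses 99 mg sodium, +46.6 g protein (running total 96.6 g).
Filling greedily by protein-per-mg sodium is optimal for one linear limit, giving 96.6 g.

96.6 g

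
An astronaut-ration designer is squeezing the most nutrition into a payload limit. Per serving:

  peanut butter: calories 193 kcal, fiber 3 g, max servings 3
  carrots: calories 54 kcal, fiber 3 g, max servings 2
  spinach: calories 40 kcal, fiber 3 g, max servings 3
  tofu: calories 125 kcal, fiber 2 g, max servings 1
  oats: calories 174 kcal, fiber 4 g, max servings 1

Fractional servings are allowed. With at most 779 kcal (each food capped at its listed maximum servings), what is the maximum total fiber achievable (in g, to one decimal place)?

Fiber per kcal: spinach 0.075, carrots 0.05556, oats 0.02299, tofu 0.016, peanut butter 0.01554.
Take 3 servings of spinach: uses 120 kcal, +9.0 g fiber (running total 9.0 g).
Take 2 servings of carrots: uses 108 kcal, +6.0 g fiber (running total 15.0 g).
Take 1 serving of oats: uses 174 kcal, +4.0 g fiber (running total 19.0 g).
Take 1 serving of tofu: uses 125 kcal, +2.0 g fiber (running total 21.0 g).
Take 1.306 servings of peanut butter: uses 252 kcal, +3.9 g fiber (running total 24.9 g).
Filling greedily by fiber-per-kcal is optimal for one linear limit, giving 24.9 g.

24.9 g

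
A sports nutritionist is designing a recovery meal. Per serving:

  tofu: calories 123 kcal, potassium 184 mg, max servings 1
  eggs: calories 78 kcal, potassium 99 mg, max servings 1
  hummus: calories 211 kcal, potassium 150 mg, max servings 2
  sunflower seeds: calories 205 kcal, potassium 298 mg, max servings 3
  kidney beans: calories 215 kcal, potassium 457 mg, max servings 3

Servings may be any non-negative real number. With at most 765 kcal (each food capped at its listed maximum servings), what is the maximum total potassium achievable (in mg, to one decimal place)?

Potassium per kcal: kidney beans 2.126, tofu 1.496, sunflower seeds 1.454, eggs 1.269, hummus 0.7109.
Take 3 servings of kidney beans: uses 645 kcal, +1371.0 mg potassium (running total 1371.0 mg).
Take 0.9756 servings of tofu: uses 120 kcal, +179.5 mg potassium (running total 1550.5 mg).
Filling greedily by potassium-per-kcal is optimal for one linear limit, giving 1550.5 mg.

1550.5 mg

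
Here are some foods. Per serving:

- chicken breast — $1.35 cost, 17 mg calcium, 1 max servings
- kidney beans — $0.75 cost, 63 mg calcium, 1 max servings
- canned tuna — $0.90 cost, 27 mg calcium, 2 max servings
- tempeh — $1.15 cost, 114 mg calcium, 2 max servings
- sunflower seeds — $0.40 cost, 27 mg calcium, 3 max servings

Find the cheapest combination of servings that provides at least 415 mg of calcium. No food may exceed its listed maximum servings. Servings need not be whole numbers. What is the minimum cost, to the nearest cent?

Cost per mg of calcium: tempeh $0.0101, kidney beans $0.0119, sunflower seeds $0.0148, canned tuna $0.0333, chicken breast $0.0794.
Take 2 servings of tempeh: +228.0 mg calcium for $2.30 (total $2.30, still need 187.0 mg).
Take 1 serving of kidney beans: +63.0 mg calcium for $0.75 (total $3.05, still need 124.0 mg).
Take 3 servings of sunflower seeds: +81.0 mg calcium for $1.20 (total $4.25, still need 43.0 mg).
Take 1.593 servings of canned tuna: +43.0 mg calcium for $1.43 (total $5.68, still need 0.0 mg).
Greedy by cheapest-per-mg is optimal for a single linear constraint, so the minimum cost is $5.68.

$5.68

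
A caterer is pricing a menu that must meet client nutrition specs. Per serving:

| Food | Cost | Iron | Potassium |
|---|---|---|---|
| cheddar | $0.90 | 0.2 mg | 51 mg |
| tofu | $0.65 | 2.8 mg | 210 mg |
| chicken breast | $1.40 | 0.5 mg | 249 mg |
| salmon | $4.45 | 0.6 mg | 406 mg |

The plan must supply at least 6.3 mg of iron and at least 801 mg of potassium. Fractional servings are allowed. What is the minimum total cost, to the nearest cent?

$2.48

cheddar only: max(6.3/0.2, 801/51) = 31.5 servings → $28.35.
tofu only: max(6.3/2.8, 801/210) = 3.814 servings → $2.48.
chicken breast only: max(6.3/0.5, 801/249) = 12.6 servings → $17.64.
salmon only: max(6.3/0.6, 801/406) = 10.5 servings → $46.73.
cheddar + tofu with both tight: 9.125 servings and 1.598 servings → $9.25.
cheddar + chicken breast: intersection lies outside the first quadrant.
cheddar + salmon: intersection lies outside the first quadrant.
tofu + chicken breast with both tight: 1.973 servings and 1.553 servings → $3.46.
tofu + salmon with both tight: 2.055 servings and 0.91 servings → $5.39.
chicken breast + salmon with both targets exact would need a negative amount; discard.
Cheapest feasible corner: $2.48.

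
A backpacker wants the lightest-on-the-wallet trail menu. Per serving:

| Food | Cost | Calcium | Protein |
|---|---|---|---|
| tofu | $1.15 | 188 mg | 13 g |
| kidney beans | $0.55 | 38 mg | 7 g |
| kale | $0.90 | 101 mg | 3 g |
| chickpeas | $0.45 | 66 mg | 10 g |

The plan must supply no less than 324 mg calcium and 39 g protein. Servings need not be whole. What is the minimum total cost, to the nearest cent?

$2.12

For a min-cost LP with two ≥-constraints, a basic feasible solution has at most two positive variables.
tofu only: max(324/188, 39/13) = 3 servings → $3.45.
kidney beans only: max(324/38, 39/7) = 8.526 servings → $4.69.
kale only: max(324/101, 39/3) = 13 servings → $11.70.
chickpeas only: max(324/66, 39/10) = 4.909 servings → $2.21.
tofu + kidney beans with both tight: 0.9562 servings and 3.796 servings → $3.19.
tofu + kale with both targets exact would need a negative amount; discard.
tofu + chickpeas with both tight: 0.6517 servings and 3.053 servings → $2.12.
kidney beans + kale with both tight: 5.003 servings and 1.325 servings → $3.94.
kidney beans + chickpeas: intersection lies outside the first quadrant.
kale + chickpeas with both tight: 0.8202 servings and 3.654 servings → $2.38.
The minimum over all feasible corners is $2.12.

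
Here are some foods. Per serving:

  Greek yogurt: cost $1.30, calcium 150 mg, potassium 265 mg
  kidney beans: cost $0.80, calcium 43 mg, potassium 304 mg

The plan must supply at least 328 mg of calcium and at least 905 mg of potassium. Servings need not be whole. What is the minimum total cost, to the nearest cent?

This is a tiny linear program; its minimum lies at a vertex of the feasible set. List the vertices and price them.
Greek yogurt only: max(328/150, 905/265) = 3.415 servings → $4.44.
kidney beans only: max(328/43, 905/304) = 7.628 servings → $6.10.
Greek yogurt + kidney beans with both tight: 1.777 servings and 1.428 servings → $3.45.
The minimum over all feasible corners is $3.45.

$3.45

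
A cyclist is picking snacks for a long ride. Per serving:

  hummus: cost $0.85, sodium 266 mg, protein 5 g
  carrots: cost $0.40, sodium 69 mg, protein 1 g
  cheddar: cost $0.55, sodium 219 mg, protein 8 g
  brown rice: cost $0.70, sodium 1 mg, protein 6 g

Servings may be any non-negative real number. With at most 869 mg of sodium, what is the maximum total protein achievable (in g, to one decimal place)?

Protein per mg sodium: brown rice 6, cheddar 0.03653, hummus 0.0188, carrots 0.01449.
With no serving limits, spend the whole sodium allowance on brown rice: 869 mg / 1 mg × 6 g = 5214.0 g.

5214.0 g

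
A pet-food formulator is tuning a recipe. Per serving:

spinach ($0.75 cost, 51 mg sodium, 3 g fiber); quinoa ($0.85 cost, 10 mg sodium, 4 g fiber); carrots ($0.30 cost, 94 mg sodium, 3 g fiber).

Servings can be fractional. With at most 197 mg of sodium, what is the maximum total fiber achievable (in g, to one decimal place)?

78.8 g

Fiber per mg sodium: quinoa 0.4, spinach 0.05882, carrots 0.03191.
With no serving limits, spend the whole sodium allowance on quinoa: 197 mg / 10 mg × 4 g = 78.8 g.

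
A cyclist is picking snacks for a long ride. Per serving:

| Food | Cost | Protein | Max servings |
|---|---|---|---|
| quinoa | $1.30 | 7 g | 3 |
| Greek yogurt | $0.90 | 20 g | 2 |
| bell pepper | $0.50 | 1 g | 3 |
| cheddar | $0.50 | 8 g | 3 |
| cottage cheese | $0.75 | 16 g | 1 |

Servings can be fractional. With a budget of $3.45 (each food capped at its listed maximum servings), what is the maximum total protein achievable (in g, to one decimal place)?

Protein per dollar: Greek yogurt 22.22, cottage cheese 21.33, cheddar 16, quinoa 5.385, bell pepper 2.
Take 2 servings of Greek yogurt: spends $1.80, +40.0 g protein (running total 40.0 g).
Take 1 serving of cottage cheese: spends $0.75, +16.0 g protein (running total 56.0 g).
Take 1.8 servings of cheddar: spends $0.90, +14.4 g protein (running total 70.4 g).
Filling greedily by protein-per-dollar is optimal for one linear limit, giving 70.4 g.

70.4 g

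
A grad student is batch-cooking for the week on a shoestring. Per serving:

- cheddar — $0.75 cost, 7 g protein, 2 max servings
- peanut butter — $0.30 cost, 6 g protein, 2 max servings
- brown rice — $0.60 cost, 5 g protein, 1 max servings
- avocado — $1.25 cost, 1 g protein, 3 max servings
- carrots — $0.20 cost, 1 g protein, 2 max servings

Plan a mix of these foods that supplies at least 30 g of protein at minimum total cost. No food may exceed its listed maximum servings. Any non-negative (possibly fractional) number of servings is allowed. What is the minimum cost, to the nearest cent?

Cost per g of protein: peanut butter $0.0500, cheddar $0.1071, brown rice $0.1200, carrots $0.2000, avocado $1.2500.
Take 2 servings of peanut butter: +12.0 g protein for $0.60 (total $0.60, still need 18.0 g).
Take 2 servings of cheddar: +14.0 g protein for $1.50 (total $2.10, still need 4.0 g).
Take 0.8 servings of brown rice: +4.0 g protein for $0.48 (total $2.58, still need 0.0 g).
Filling from the cheapest source first is optimal under one linear minimum: $2.58.

$2.58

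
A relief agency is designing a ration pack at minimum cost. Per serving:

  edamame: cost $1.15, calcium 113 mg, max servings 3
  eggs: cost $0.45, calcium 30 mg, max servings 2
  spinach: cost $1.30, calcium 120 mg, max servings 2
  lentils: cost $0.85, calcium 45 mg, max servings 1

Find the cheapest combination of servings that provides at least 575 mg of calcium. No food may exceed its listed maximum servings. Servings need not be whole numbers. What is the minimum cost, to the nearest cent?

Cost per mg of calcium: edamame $0.0102, spinach $0.0108, eggs $0.0150, lentils $0.0189.
Take 3 servings of edamame: +339.0 mg calcium for $3.45 (total $3.45, still need 236.0 mg).
Take 1.967 servings of spinach: +236.0 mg calcium for $2.56 (total $6.01, still need 0.0 mg).
Greedy by cheapest-per-mg is optimal for a single linear constraint, so the minimum cost is $6.01.

$6.01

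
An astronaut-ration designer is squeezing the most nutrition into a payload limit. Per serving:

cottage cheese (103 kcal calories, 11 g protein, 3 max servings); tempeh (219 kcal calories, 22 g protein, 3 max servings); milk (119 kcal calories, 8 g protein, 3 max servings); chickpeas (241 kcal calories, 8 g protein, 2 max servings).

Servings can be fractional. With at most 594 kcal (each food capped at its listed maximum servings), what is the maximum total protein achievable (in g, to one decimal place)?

Protein per kcal: cottage cheese 0.1068, tempeh 0.1005, milk 0.06723, chickpeas 0.0332.
Take 3 servings of cottage cheese: uses 309 kcal, +33.0 g protein (running total 33.0 g).
Take 1.301 servings of tempeh: uses 285 kcal, +28.6 g protein (running total 61.6 g).
Greedy by best ratio exhausts the calories allowance optimally: 61.6 g.

61.6 g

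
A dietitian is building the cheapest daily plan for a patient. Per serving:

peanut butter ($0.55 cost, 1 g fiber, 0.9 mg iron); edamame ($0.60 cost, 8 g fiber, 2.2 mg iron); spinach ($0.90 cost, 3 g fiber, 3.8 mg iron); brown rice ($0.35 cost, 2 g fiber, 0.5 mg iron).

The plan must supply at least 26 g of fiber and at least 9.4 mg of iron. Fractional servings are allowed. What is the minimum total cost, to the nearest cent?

$2.46

Minimising a linear cost over {fiber ≥ 26, iron ≥ 9.4, servings ≥ 0} — the optimum is at a vertex, using one or two foods.
peanut butter only: max(26/1, 9.4/0.9) = 26 servings → $14.30.
edamame only: max(26/8, 9.4/2.2) = 4.273 servings → $2.56.
spinach only: max(26/3, 9.4/3.8) = 8.667 servings → $7.80.
brown rice only: max(26/2, 9.4/0.5) = 18.8 servings → $6.58.
peanut butter + edamame with both tight: 3.6 servings and 2.8 servings → $3.66.
peanut butter + spinach: intersection lies outside the first quadrant.
peanut butter + brown rice with both tight: 4.462 servings and 10.77 servings → $6.22.
edamame + spinach with both tight: 2.966 servings and 0.7563 servings → $2.46.
edamame + brown rice: intersection lies outside the first quadrant.
spinach + brown rice with both tight: 0.9508 servings and 11.57 servings → $4.91.
Cheapest feasible corner: $2.46.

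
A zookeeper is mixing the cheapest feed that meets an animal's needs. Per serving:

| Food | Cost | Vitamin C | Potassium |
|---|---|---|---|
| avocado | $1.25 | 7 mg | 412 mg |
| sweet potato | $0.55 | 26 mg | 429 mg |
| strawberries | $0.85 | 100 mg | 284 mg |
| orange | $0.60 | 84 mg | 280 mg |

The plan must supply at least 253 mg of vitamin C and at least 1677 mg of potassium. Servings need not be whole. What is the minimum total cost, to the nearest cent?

$2.69

This is a tiny linear program; its minimum lies at a vertex of the feasible set. List the vertices and price them.
avocado only: max(253/7, 1677/412) = 36.14 servings → $45.18.
sweet potato only: max(253/26, 1677/429) = 9.731 servings → $5.35.
strawberries only: max(253/100, 1677/284) = 5.905 servings → $5.02.
orange only: max(253/84, 1677/280) = 5.989 servings → $3.59.
avocado + sweet potato with both targets exact would need a negative amount; discard.
avocado + strawberries with both tight: 2.444 servings and 2.359 servings → $5.06.
avocado + orange with both tight: 2.145 servings and 2.833 servings → $4.38.
sweet potato + strawberries with both tight: 2.699 servings and 1.828 servings → $3.04.
sweet potato + orange with both tight: 2.435 servings and 2.258 servings → $2.69.
strawberries + orange: intersection lies outside the first quadrant.
So the least-cost plan costs $2.69.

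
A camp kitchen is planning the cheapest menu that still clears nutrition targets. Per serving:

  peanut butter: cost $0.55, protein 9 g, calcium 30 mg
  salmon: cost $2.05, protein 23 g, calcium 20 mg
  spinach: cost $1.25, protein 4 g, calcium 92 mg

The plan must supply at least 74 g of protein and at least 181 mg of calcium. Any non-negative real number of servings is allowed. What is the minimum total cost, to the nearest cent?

Check every corner: each single food scaled to meet both minima, and each pair solved so both constraints bind.
peanut butter only: max(74/9, 181/30) = 8.222 servings → $4.52.
salmon only: max(74/23, 181/20) = 9.05 servings → $18.55.
spinach only: max(74/4, 181/92) = 18.5 servings → $23.12.
peanut butter + salmon with both tight: 5.261 servings and 1.159 servings → $5.27.
peanut butter + spinach: the both-tight solution has a negative serving — not a feasible corner.
salmon + spinach with both tight: 2.988 servings and 1.318 servings → $7.77.
So the least-cost plan costs $4.52.

$4.52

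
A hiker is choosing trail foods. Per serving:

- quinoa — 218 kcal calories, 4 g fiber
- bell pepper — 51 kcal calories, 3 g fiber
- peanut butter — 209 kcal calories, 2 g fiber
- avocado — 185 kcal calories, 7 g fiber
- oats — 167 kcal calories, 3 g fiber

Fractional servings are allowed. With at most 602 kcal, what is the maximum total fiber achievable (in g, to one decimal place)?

35.4 g

Fiber per kcal: bell pepper 0.05882, avocado 0.03784, quinoa 0.01835, oats 0.01796, peanut butter 0.009569.
With no serving limits, spend the whole calories allowance on bell pepper: 602 kcal / 51 kcal × 3 g = 35.4 g.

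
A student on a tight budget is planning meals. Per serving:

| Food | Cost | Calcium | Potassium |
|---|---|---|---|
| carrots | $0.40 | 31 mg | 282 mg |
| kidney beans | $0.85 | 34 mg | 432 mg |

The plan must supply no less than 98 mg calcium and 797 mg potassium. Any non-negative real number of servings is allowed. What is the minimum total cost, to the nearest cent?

$1.26

Minimising a linear cost over {calcium ≥ 98, potassium ≥ 797, servings ≥ 0} — the optimum is at a vertex, using one or two foods.
carrots only: max(98/31, 797/282) = 3.161 servings → $1.26.
kidney beans only: max(98/34, 797/432) = 2.882 servings → $2.45.
carrots + kidney beans: intersection lies outside the first quadrant.
So the least-cost plan costs $1.26.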